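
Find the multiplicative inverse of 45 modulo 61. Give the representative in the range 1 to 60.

61 = 1·45 + 16
45 = 2·16 + 13
16 = 1·13 + 3
13 = 4·3 + 1
3 = 3·1 + 0
Back-substituting gives 45·19 ≡ 1 (mod 61).

19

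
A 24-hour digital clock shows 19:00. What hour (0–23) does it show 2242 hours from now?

5

2242 = 93·24 + 10, so 2242 mod 24 = 10.
(19 + 10) mod 24 = 5.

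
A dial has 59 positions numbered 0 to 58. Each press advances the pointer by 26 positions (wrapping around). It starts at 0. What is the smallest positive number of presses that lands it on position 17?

12

26⁻¹ ≡ 25 (mod 59) because 26·25 = 650 = 11·59 + 1.
So x ≡ 25·17 = 425 ≡ 12 (mod 59).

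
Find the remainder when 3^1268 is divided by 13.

By repeated squaring mod 13: 3^1≡3, 3^2≡9, 3^4≡3, 3^8≡9, 3^16≡3, 3^32≡9, 3^64≡3, 3^128≡9, 3^256≡3, 3^512≡9, 3^1024≡3.
Since 1268 = 4 + 16 + 32 + 64 + 128 + 1024 in binary, 3^1268 ≡ 3·3·9·3·9·3 ≡ 9 (mod 13).

9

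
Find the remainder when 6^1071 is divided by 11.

By repeated squaring mod 11: 6^1≡6, 6^2≡3, 6^4≡9, 6^8≡4, 6^16≡5, 6^32≡3, 6^64≡9, 6^128≡4, 6^256≡5, 6^512≡3, 6^1024≡9.
1071 = 1 + 2 + 4 + 8 + 32 + 1024, so 6^1071 ≡ 6·3·9·4·3·9 ≡ 6 (mod 11).

6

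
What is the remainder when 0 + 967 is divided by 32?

7

Dividing 967 by 32 gives quotient 30 and remainder 7.
(0 + 7) mod 32 = 7.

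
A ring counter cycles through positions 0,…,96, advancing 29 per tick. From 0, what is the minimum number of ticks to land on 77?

6

The inverse of 29 mod 97 is 87 (since 29·87 = 2523 ≡ 1).
So x ≡ 87·77 = 6699 ≡ 6 (mod 97).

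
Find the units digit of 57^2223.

3

The units digit of 57^n cycles with period 4: 7, 9, 3, 1, …
2223 leaves remainder 3 on division by 4, so 57^2223 ends in 3.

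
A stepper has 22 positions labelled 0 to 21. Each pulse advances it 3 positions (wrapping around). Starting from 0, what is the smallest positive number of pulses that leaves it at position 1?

22 = 7·3 + 1
3 = 3·1 + 0
Back-substituting gives 3·15 ≡ 1 (mod 22).

15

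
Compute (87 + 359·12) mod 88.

83

359·12 = 4308.
4308 = 48·88 + 84, so 4308 mod 88 = 84.
(87 + 84) mod 88 = 83.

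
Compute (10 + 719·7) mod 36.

3

719·7 = 5033.
5033 mod 36 = 29 (since 139·36 = 5004).
(10 + 29) mod 36 = 3.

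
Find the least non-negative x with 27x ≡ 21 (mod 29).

The inverse of 27 mod 29 is 14 (since 27·14 = 378 ≡ 1).
So x ≡ 14·21 = 294 ≡ 4 (mod 29).

4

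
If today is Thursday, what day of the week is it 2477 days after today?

Wednesday

Dividing 2477 by 7 gives quotient 353 and remainder 6.
Thursday + 6 days → Wednesday.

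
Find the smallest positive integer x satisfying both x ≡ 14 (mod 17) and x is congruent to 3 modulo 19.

269

Since 19·9 ≡ 1 (mod 17), take x = 3 + 19·((14−3)·9 mod 17) = 3 + 19·14 = 269.
Check: 269 mod 17 = 14, 269 mod 19 = 3.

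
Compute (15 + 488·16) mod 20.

488·16 = 7808.
7808 mod 20 = 8 (since 390·20 = 7800).
(15 + 8) mod 20 = 3.

3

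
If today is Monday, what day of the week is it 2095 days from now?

2095 − 299·7 = 2, so 2095 ≡ 2 (mod 7).
Monday + 2 days → Wednesday.

Wednesday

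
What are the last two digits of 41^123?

21

By repeated squaring mod 100: 41^1≡41, 41^2≡81, 41^4≡61, 41^8≡21, 41^16≡41, 41^32≡81, 41^64≡61.
123 = 1 + 2 + 8 + 16 + 32 + 64, so 41^123 ≡ 41·81·21·41·81·61 ≡ 21 (mod 100).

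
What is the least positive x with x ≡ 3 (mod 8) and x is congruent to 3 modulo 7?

x ≡ 3 (mod 7) gives x ∈ {3}.
The first of these with x mod 8 = 3 is 3.

3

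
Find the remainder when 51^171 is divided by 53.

39

Successive squares of 51 mod 53: 51^1≡51, 51^2≡4, 51^4≡16, 51^8≡44, 51^16≡28, 51^32≡42, 51^64≡15, 51^128≡13.
Since 171 = 1 + 2 + 8 + 32 + 128 in binary, 51^171 ≡ 51·4·44·42·13 ≡ 39 (mod 53).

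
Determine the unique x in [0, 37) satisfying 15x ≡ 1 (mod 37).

15⁻¹ ≡ 5 (mod 37) because 15·5 = 75 = 2·37 + 1.
So x ≡ 5·1 = 5 ≡ 5 (mod 37).

5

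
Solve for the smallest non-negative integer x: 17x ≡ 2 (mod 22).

17⁻¹ ≡ 13 (mod 22) because 17·13 = 221 = 10·22 + 1.
Multiplying both sides by 13: x ≡ 13·2 = 26 ≡ 4 (mod 22).
Check: 17·4 = 68 = 3·22 + 2.

4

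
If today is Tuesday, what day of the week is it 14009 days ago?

14009 = 2001·7 + 2, so 14009 mod 7 = 2.
Tuesday − 2 days → Sunday.

Sunday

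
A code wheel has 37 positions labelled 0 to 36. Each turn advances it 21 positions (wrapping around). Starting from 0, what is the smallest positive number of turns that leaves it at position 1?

21·30 = 630 = 17·37 + 1, so 21⁻¹ ≡ 30 (mod 37).

30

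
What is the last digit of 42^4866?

Powers of 2 mod 10 repeat with period 4: 2, 4, 8, 6.
4866 leaves remainder 2 on division by 4, so 42^4866 ends in 4.

4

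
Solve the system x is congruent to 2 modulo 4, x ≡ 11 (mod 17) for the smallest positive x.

x ≡ 2 (mod 4) gives x ∈ {2, 6, 10, 14, 18, 22, 26, 30, …}.
The first of these with x mod 17 = 11 is 62.

62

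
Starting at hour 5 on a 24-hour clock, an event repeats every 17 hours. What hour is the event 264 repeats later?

5

264·17 = 4488.
4488 − 187·24 = 0, so 4488 ≡ 0 (mod 24).
(5 + 0) mod 24 = 5.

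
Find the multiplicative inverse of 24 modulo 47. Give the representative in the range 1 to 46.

2

24·2 = 48 = 1·47 + 1, so 24⁻¹ ≡ 2 (mod 47).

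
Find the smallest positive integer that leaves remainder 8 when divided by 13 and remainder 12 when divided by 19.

164

Since 19·11 ≡ 1 (mod 13), take x = 12 + 19·((8−12)·11 mod 13) = 12 + 19·8 = 164.
Check: 164 mod 13 = 8, 164 mod 19 = 12.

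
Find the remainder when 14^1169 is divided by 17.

14

Successive squares of 14 mod 17: 14^1≡14, 14^2≡9, 14^4≡13, 14^8≡16, 14^16≡1, 14^32≡1, 14^64≡1, 14^128≡1, 14^256≡1, 14^512≡1, 14^1024≡1.
1169 = 1 + 16 + 128 + 1024, so 14^1169 ≡ 14·1·1·1 ≡ 14 (mod 17).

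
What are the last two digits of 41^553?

21

Successive squares of 41 mod 100: 41^1≡41, 41^2≡81, 41^4≡61, 41^8≡21, 41^16≡41, 41^32≡81, 41^64≡61, 41^128≡21, 41^256≡41, 41^512≡81.
553 = 1 + 8 + 32 + 512, so 41^553 ≡ 41·21·81·81 ≡ 21 (mod 100).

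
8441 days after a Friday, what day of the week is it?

8441 − 1205·7 = 6, so 8441 ≡ 6 (mod 7).
Friday + 6 days → Thursday.

Thursday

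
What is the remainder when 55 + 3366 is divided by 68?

21

Dividing 3366 by 68 gives quotient 49 and remainder 34.
(55 + 34) mod 68 = 21.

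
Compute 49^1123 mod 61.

36

Square-and-reduce mod 61: 49^1≡49, 49^2≡22, 49^4≡57, 49^8≡16, 49^16≡12, 49^32≡22, 49^64≡57, 49^128≡16, 49^256≡12, 49^512≡22, 49^1024≡57.
Since 1123 = 1 + 2 + 32 + 64 + 1024 in binary, 49^1123 ≡ 49·22·22·57·57 ≡ 36 (mod 61).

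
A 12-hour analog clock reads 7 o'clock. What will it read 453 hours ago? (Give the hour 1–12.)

10

453 mod 12 = 9 (since 37·12 = 444).
7 − 9 → 10 on a 12-hour dial.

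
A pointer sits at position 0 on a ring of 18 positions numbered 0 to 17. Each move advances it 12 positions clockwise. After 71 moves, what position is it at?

6

71·12 = 852.
852 mod 18 = 6 (since 47·18 = 846).
(0 + 6) mod 18 = 6.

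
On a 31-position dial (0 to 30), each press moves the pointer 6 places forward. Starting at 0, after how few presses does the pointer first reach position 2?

The inverse of 6 mod 31 is 26 (since 6·26 = 156 ≡ 1).
So x ≡ 26·2 = 52 ≡ 21 (mod 31).

21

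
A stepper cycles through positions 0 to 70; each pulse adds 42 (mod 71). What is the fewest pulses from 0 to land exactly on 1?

42·22 = 924 = 13·71 + 1, so 42⁻¹ ≡ 22 (mod 71).

22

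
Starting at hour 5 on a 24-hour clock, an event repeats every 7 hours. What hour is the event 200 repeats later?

13

200·7 = 1400.
1400 = 58·24 + 8, so 1400 mod 24 = 8.
(5 + 8) mod 24 = 13.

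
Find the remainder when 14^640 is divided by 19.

5

Square-and-reduce mod 19: 14^1≡14, 14^2≡6, 14^4≡17, 14^8≡4, 14^16≡16, 14^32≡9, 14^64≡5, 14^128≡6, 14^256≡17, 14^512≡4.
Since 640 = 128 + 512 in binary, 14^640 ≡ 6·4 ≡ 5 (mod 19).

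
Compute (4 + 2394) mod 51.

1

2394 − 46·51 = 48, so 2394 ≡ 48 (mod 51).
(4 + 48) mod 51 = 1.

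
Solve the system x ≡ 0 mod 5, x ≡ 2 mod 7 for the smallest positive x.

Since 7·3 ≡ 1 (mod 5), take x = 2 + 7·((0−2)·3 mod 5) = 2 + 7·4 = 30.
Check: 30 mod 5 = 0, 30 mod 7 = 2.

30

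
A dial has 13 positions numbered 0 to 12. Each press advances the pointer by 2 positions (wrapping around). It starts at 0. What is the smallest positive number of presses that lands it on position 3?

8

The inverse of 2 mod 13 is 7 (since 2·7 = 14 ≡ 1).
So x ≡ 7·3 = 21 ≡ 8 (mod 13).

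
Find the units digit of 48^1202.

Powers of 8 mod 10 repeat with period 4: 8, 4, 2, 6.
1202 mod 4 = 2, so the last digit matches 8^2 = 4.

4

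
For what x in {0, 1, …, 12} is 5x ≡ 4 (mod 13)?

The inverse of 5 mod 13 is 8 (since 5·8 = 40 ≡ 1).
So x ≡ 8·4 = 32 ≡ 6 (mod 13).

6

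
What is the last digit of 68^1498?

4

Powers of 8 mod 10 repeat with period 4: 8, 4, 2, 6.
1498 mod 4 = 2, so the last digit matches 8^2 = 4.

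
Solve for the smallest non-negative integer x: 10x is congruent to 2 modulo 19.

4

10⁻¹ ≡ 2 (mod 19) because 10·2 = 20 = 1·19 + 1.
So x ≡ 2·2 = 4 ≡ 4 (mod 19).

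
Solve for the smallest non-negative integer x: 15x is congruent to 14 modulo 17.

10

15⁻¹ ≡ 8 (mod 17) because 15·8 = 120 = 7·17 + 1.
Multiplying both sides by 8: x ≡ 8·14 = 112 ≡ 10 (mod 17).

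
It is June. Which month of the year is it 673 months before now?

673 = 56·12 + 1, so 673 mod 12 = 1.
June − 1 month → May.

May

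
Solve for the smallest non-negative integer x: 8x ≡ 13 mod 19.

8⁻¹ ≡ 12 (mod 19) because 8·12 = 96 = 5·19 + 1.
So x ≡ 12·13 = 156 ≡ 4 (mod 19).

4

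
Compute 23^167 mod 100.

By repeated squaring mod 100: 23^1≡23, 23^2≡29, 23^4≡41, 23^8≡81, 23^16≡61, 23^32≡21, 23^64≡41, 23^128≡81.
167 = 1 + 2 + 4 + 32 + 128, so 23^167 ≡ 23·29·41·21·81 ≡ 47 (mod 100).

47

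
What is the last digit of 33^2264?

1

Powers of 3 mod 10 repeat with period 4: 3, 9, 7, 1.
2264 mod 4 = 0, so the last digit matches 3^4 = 1.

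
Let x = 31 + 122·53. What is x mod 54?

17

122·53 = 6466.
Dividing 6466 by 54 gives quotient 119 and remainder 40.
(31 + 40) mod 54 = 17.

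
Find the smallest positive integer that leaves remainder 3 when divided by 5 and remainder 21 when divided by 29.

Since 29·4 ≡ 1 (mod 5), take x = 21 + 29·((3−21)·4 mod 5) = 21 + 29·3 = 108.
Check: 108 mod 5 = 3, 108 mod 29 = 21.

108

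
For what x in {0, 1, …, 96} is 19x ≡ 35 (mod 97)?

19⁻¹ ≡ 46 (mod 97) because 19·46 = 874 = 9·97 + 1.
So x ≡ 46·35 = 1610 ≡ 58 (mod 97).

58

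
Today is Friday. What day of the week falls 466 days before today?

Monday

466 = 66·7 + 4, so 466 mod 7 = 4.
Friday − 4 days → Monday.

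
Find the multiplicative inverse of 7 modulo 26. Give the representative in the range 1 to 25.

26 = 3·7 + 5
7 = 1·5 + 2
5 = 2·2 + 1
2 = 2·1 + 0
Back-substituting gives 7·15 ≡ 1 (mod 26).

15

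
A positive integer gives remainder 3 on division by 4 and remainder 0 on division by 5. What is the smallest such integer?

15

x ≡ 3 (mod 4) gives x ∈ {3, 7, 11, 15}.
The first of these with x mod 5 = 0 is 15.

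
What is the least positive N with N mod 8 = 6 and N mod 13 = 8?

86

x ≡ 6 (mod 8) gives x ∈ {6, 14, 22, 30, 38, 46, 54, 62, …}.
The first of these with x mod 13 = 8 is 86.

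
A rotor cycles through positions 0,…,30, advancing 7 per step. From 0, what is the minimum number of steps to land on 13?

24

The inverse of 7 mod 31 is 9 (since 7·9 = 63 ≡ 1).
Multiplying both sides by 9: x ≡ 9·13 = 117 ≡ 24 (mod 31).
Check: 7·24 = 168 = 5·31 + 13.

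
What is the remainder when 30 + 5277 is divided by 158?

93

Dividing 5277 by 158 gives quotient 33 and remainder 63.
(30 + 63) mod 158 = 93.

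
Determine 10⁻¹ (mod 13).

4

13 = 1·10 + 3
10 = 3·3 + 1
3 = 3·1 + 0
Back-substituting gives 10·4 ≡ 1 (mod 13).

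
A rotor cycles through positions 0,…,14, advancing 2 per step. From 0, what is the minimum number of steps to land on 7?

2⁻¹ ≡ 8 (mod 15) because 2·8 = 16 = 1·15 + 1.
So x ≡ 8·7 = 56 ≡ 11 (mod 15).
Check: 2·11 = 22 = 1·15 + 7.

11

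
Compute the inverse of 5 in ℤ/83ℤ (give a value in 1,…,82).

5·50 = 250 = 3·83 + 1, so 5⁻¹ ≡ 50 (mod 83).

50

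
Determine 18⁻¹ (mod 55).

52

18·52 = 936 = 17·55 + 1, so 18⁻¹ ≡ 52 (mod 55).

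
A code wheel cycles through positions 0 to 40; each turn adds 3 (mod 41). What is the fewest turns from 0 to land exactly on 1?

14

3·14 = 42 = 1·41 + 1, so 3⁻¹ ≡ 14 (mod 41).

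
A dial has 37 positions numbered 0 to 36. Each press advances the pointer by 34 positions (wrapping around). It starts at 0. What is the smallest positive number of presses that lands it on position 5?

23

The inverse of 34 mod 37 is 12 (since 34·12 = 408 ≡ 1).
Multiplying both sides by 12: x ≡ 12·5 = 60 ≡ 23 (mod 37).
Check: 34·23 = 782 = 21·37 + 5.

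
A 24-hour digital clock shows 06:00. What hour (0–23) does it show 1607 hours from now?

1607 mod 24 = 23 (since 66·24 = 1584).
(6 + 23) mod 24 = 5.

5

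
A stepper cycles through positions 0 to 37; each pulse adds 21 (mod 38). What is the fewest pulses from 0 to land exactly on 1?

21·29 = 609 = 16·38 + 1, so 21⁻¹ ≡ 29 (mod 38).

29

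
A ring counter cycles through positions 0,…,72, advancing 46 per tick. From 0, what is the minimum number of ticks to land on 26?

The inverse of 46 mod 73 is 27 (since 46·27 = 1242 ≡ 1).
So x ≡ 27·26 = 702 ≡ 45 (mod 73).

45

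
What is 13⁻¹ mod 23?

13·16 = 208 = 9·23 + 1, so 13⁻¹ ≡ 16 (mod 23).

16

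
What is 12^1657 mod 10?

2

Powers of 2 mod 10 repeat with period 4: 2, 4, 8, 6.
1657 mod 4 = 1, so the last digit matches 2^1 = 2.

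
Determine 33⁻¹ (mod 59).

59 = 1·33 + 26
33 = 1·26 + 7
26 = 3·7 + 5
7 = 1·5 + 2
5 = 2·2 + 1
2 = 2·1 + 0
Back-substituting gives 33·34 ≡ 1 (mod 59).

34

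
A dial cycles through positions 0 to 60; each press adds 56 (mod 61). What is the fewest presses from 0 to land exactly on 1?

61 = 1·56 + 5
56 = 11·5 + 1
5 = 5·1 + 0
Back-substituting gives 56·12 ≡ 1 (mod 61).

12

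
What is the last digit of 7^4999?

3

Powers of 7 mod 10 repeat with period 4: 7, 9, 3, 1.
4999 mod 4 = 3, so the last digit matches 7^3 = 3.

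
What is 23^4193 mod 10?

Powers of 3 mod 10 repeat with period 4: 3, 9, 7, 1.
4193 mod 4 = 1, so the last digit matches 3^1 = 3.

3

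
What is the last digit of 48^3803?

The units digit of 48^n cycles with period 4: 8, 4, 2, 6, …
3803 mod 4 = 3, so the last digit matches 8^3 = 2.

2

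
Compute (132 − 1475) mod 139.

1475 mod 139 = 85 (since 10·139 = 1390).
(132 − 85) mod 139 = 47.

47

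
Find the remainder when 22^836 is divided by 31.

14

By repeated squaring mod 31: 22^1≡22, 22^2≡19, 22^4≡20, 22^8≡28, 22^16≡9, 22^32≡19, 22^64≡20, 22^128≡28, 22^256≡9, 22^512≡19.
Since 836 = 4 + 64 + 256 + 512 in binary, 22^836 ≡ 20·20·9·19 ≡ 14 (mod 31).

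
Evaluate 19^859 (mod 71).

Square-and-reduce mod 71: 19^1≡19, 19^2≡6, 19^4≡36, 19^8≡18, 19^16≡40, 19^32≡38, 19^64≡24, 19^128≡8, 19^256≡64, 19^512≡49.
Since 859 = 1 + 2 + 8 + 16 + 64 + 256 + 512 in binary, 19^859 ≡ 19·6·18·40·24·64·49 ≡ 16 (mod 71).

16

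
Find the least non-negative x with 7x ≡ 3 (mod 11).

2

The inverse of 7 mod 11 is 8 (since 7·8 = 56 ≡ 1).
Multiplying both sides by 8: x ≡ 8·3 = 24 ≡ 2 (mod 11).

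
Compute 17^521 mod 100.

17

By repeated squaring mod 100: 17^1≡17, 17^2≡89, 17^4≡21, 17^8≡41, 17^16≡81, 17^32≡61, 17^64≡21, 17^128≡41, 17^256≡81, 17^512≡61.
Since 521 = 1 + 8 + 512 in binary, 17^521 ≡ 17·41·61 ≡ 17 (mod 100).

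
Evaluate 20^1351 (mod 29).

1

Successive squares of 20 mod 29: 20^1≡20, 20^2≡23, 20^4≡7, 20^8≡20, 20^16≡23, 20^32≡7, 20^64≡20, 20^128≡23, 20^256≡7, 20^512≡20, 20^1024≡23.
Since 1351 = 1 + 2 + 4 + 64 + 256 + 1024 in binary, 20^1351 ≡ 20·23·7·20·7·23 ≡ 1 (mod 29).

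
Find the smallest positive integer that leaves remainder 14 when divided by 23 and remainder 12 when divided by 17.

x ≡ 12 (mod 17) gives x ∈ {12, 29, 46, 63, 80, 97, 114, 131, …}.
The first of these with x mod 23 = 14 is 267.

267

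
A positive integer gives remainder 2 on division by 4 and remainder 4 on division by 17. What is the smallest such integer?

x ≡ 2 (mod 4) gives x ∈ {2, 6, 10, 14, 18, 22, 26, 30, …}.
The first of these with x mod 17 = 4 is 38.

38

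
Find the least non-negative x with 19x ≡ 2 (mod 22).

The inverse of 19 mod 22 is 7 (since 19·7 = 133 ≡ 1).
Multiplying both sides by 7: x ≡ 7·2 = 14 ≡ 14 (mod 22).

14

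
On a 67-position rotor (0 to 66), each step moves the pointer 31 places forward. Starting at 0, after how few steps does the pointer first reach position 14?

31⁻¹ ≡ 13 (mod 67) because 31·13 = 403 = 6·67 + 1.
Multiplying both sides by 13: x ≡ 13·14 = 182 ≡ 48 (mod 67).

48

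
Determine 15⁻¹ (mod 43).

23

43 = 2·15 + 13
15 = 1·13 + 2
13 = 6·2 + 1
2 = 2·1 + 0
Back-substituting gives 15·23 ≡ 1 (mod 43).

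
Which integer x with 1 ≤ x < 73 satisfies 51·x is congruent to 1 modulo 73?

63

51·63 = 3213 = 44·73 + 1, so 51⁻¹ ≡ 63 (mod 73).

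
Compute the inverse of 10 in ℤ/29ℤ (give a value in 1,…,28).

3

29 = 2·10 + 9
10 = 1·9 + 1
9 = 9·1 + 0
Back-substituting gives 10·3 ≡ 1 (mod 29).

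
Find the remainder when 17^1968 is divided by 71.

57

Square-and-reduce mod 71: 17^1≡17, 17^2≡5, 17^4≡25, 17^8≡57, 17^16≡54, 17^32≡5, 17^64≡25, 17^128≡57, 17^256≡54, 17^512≡5, 17^1024≡25.
Since 1968 = 16 + 32 + 128 + 256 + 512 + 1024 in binary, 17^1968 ≡ 54·5·57·54·5·25 ≡ 57 (mod 71).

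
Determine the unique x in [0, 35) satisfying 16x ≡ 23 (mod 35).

8

The inverse of 16 mod 35 is 11 (since 16·11 = 176 ≡ 1).
Multiplying both sides by 11: x ≡ 11·23 = 253 ≡ 8 (mod 35).
Check: 16·8 = 128 = 3·35 + 23.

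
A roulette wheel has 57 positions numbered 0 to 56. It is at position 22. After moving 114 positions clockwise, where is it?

Dividing 114 by 57 gives quotient 2 and remainder 0.
(22 + 0) mod 57 = 22.

22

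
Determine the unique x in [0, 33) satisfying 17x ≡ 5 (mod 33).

17⁻¹ ≡ 2 (mod 33) because 17·2 = 34 = 1·33 + 1.
Multiplying both sides by 2: x ≡ 2·5 = 10 ≡ 10 (mod 33).

10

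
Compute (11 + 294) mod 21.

Dividing 294 by 21 gives quotient 14 and remainder 0.
(11 + 0) mod 21 = 11.

11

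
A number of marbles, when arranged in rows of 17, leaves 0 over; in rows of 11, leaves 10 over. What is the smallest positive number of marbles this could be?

x ≡ 10 (mod 11) gives x ∈ {10, 21, 32, 43, 54, 65, 76, 87, …}.
The first of these with x mod 17 = 0 is 153.

153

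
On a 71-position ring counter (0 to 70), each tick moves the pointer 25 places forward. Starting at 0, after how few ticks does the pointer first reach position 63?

The inverse of 25 mod 71 is 54 (since 25·54 = 1350 ≡ 1).
So x ≡ 54·63 = 3402 ≡ 65 (mod 71).
Check: 25·65 = 1625 = 22·71 + 63.

65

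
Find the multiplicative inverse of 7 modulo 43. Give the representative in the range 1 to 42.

7·37 = 259 = 6·43 + 1, so 7⁻¹ ≡ 37 (mod 43).

37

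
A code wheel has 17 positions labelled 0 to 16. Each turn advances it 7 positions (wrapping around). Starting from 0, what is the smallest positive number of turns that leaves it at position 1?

17 = 2·7 + 3
7 = 2·3 + 1
3 = 3·1 + 0
Back-substituting gives 7·5 ≡ 1 (mod 17).

5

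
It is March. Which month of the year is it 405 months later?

December

Dividing 405 by 12 gives quotient 33 and remainder 9.
March + 9 months → December.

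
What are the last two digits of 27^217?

Successive squares of 27 mod 100: 27^1≡27, 27^2≡29, 27^4≡41, 27^8≡81, 27^16≡61, 27^32≡21, 27^64≡41, 27^128≡81.
Since 217 = 1 + 8 + 16 + 64 + 128 in binary, 27^217 ≡ 27·81·61·41·81 ≡ 47 (mod 100).

47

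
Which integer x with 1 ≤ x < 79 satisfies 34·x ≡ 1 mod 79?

79 = 2·34 + 11
34 = 3·11 + 1
11 = 11·1 + 0
Back-substituting gives 34·7 ≡ 1 (mod 79).

7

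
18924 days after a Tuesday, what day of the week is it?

Friday

18924 − 2703·7 = 3, so 18924 ≡ 3 (mod 7).
Tuesday + 3 days → Friday.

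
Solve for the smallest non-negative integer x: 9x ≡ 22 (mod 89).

9⁻¹ ≡ 10 (mod 89) because 9·10 = 90 = 1·89 + 1.
Multiplying both sides by 10: x ≡ 10·22 = 220 ≡ 42 (mod 89).
Check: 9·42 = 378 = 4·89 + 22.

42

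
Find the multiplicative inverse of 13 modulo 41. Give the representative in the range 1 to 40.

19

41 = 3·13 + 2
13 = 6·2 + 1
2 = 2·1 + 0
Back-substituting gives 13·19 ≡ 1 (mod 41).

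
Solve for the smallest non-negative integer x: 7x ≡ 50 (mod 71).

68

The inverse of 7 mod 71 is 61 (since 7·61 = 427 ≡ 1).
Multiplying both sides by 61: x ≡ 61·50 = 3050 ≡ 68 (mod 71).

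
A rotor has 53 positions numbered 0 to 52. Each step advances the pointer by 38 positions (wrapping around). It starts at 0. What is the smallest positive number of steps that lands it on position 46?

4

38⁻¹ ≡ 7 (mod 53) because 38·7 = 266 = 5·53 + 1.
Multiplying both sides by 7: x ≡ 7·46 = 322 ≡ 4 (mod 53).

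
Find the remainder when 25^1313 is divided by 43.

38

By repeated squaring mod 43: 25^1≡25, 25^2≡23, 25^4≡13, 25^8≡40, 25^16≡9, 25^32≡38, 25^64≡25, 25^128≡23, 25^256≡13, 25^512≡40, 25^1024≡9.
Since 1313 = 1 + 32 + 256 + 1024 in binary, 25^1313 ≡ 25·38·13·9 ≡ 38 (mod 43).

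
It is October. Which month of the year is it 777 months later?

Dividing 777 by 12 gives quotient 64 and remainder 9.
October + 9 months → July.

July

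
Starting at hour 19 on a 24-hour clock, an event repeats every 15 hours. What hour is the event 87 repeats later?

4

87·15 = 1305.
1305 mod 24 = 9 (since 54·24 = 1296).
(19 + 9) mod 24 = 4.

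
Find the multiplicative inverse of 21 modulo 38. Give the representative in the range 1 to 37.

38 = 1·21 + 17
21 = 1·17 + 4
17 = 4·4 + 1
4 = 4·1 + 0
Back-substituting gives 21·29 ≡ 1 (mod 38).

29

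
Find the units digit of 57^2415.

3

The units digit of 57^n cycles with period 4: 7, 9, 3, 1, …
2415 leaves remainder 3 on division by 4, so 57^2415 ends in 3.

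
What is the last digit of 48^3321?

8

Last digits of 8^n: 8, 4, 2, 6 (period 4).
3321 mod 4 = 1, so the last digit matches 8^1 = 8.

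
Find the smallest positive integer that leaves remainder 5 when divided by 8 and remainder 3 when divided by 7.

x ≡ 3 (mod 7) gives x ∈ {3, 10, 17, 24, 31, 38, 45}.
The first of these with x mod 8 = 5 is 45.

45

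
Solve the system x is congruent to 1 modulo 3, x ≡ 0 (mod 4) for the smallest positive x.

Since 4·1 ≡ 1 (mod 3), take x = 0 + 4·((1−0)·1 mod 3) = 0 + 4·1 = 4.
Check: 4 mod 3 = 1, 4 mod 4 = 0.

4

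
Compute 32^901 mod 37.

32

Successive squares of 32 mod 37: 32^1≡32, 32^2≡25, 32^4≡33, 32^8≡16, 32^16≡34, 32^32≡9, 32^64≡7, 32^128≡12, 32^256≡33, 32^512≡16.
901 = 1 + 4 + 128 + 256 + 512, so 32^901 ≡ 32·33·12·33·16 ≡ 32 (mod 37).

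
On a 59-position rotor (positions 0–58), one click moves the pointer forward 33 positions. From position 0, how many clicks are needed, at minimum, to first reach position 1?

33·34 = 1122 = 19·59 + 1, so 33⁻¹ ≡ 34 (mod 59).

34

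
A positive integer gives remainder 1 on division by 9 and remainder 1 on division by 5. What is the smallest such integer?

1

x ≡ 1 (mod 5) gives x ∈ {1}.
The first of these with x mod 9 = 1 is 1.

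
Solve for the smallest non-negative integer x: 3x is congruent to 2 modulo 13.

5

3⁻¹ ≡ 9 (mod 13) because 3·9 = 27 = 2·13 + 1.
Multiplying both sides by 9: x ≡ 9·2 = 18 ≡ 5 (mod 13).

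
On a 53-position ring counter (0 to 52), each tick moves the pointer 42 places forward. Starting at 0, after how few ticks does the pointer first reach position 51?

5

The inverse of 42 mod 53 is 24 (since 42·24 = 1008 ≡ 1).
Multiplying both sides by 24: x ≡ 24·51 = 1224 ≡ 5 (mod 53).
Check: 42·5 = 210 = 3·53 + 51.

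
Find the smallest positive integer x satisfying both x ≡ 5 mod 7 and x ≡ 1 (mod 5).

26

x ≡ 1 (mod 5) gives x ∈ {1, 6, 11, 16, 21, 26}.
The first of these with x mod 7 = 5 is 26.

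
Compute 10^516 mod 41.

10

By repeated squaring mod 41: 10^1≡10, 10^2≡18, 10^4≡37, 10^8≡16, 10^16≡10, 10^32≡18, 10^64≡37, 10^128≡16, 10^256≡10, 10^512≡18.
Since 516 = 4 + 512 in binary, 10^516 ≡ 37·18 ≡ 10 (mod 41).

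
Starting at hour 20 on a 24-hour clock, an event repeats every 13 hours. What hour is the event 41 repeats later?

41·13 = 533.
Dividing 533 by 24 gives quotient 22 and remainder 5.
(20 + 5) mod 24 = 1.

1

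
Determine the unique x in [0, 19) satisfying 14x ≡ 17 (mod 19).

14⁻¹ ≡ 15 (mod 19) because 14·15 = 210 = 11·19 + 1.
Multiplying both sides by 15: x ≡ 15·17 = 255 ≡ 8 (mod 19).
Check: 14·8 = 112 = 5·19 + 17.

8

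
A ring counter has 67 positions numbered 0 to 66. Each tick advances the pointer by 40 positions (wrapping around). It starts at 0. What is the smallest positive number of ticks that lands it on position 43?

53

40⁻¹ ≡ 62 (mod 67) because 40·62 = 2480 = 37·67 + 1.
So x ≡ 62·43 = 2666 ≡ 53 (mod 67).
Check: 40·53 = 2120 = 31·67 + 43.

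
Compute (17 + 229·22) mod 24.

229·22 = 5038.
5038 = 209·24 + 22, so 5038 mod 24 = 22.
(17 + 22) mod 24 = 15.

15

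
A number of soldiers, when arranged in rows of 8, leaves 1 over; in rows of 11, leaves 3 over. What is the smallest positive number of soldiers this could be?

x ≡ 1 (mod 8) gives x ∈ {1, 9, 17, 25}.
The first of these with x mod 11 = 3 is 25.

25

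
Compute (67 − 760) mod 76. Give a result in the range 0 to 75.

760 = 10·76 + 0, so 760 mod 76 = 0.
(67 − 0) mod 76 = 67.

67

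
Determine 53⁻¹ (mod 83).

53·47 = 2491 = 30·83 + 1, so 53⁻¹ ≡ 47 (mod 83).

47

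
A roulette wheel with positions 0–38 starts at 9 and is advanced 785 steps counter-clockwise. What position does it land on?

785 − 20·39 = 5, so 785 ≡ 5 (mod 39).
(9 − 5) mod 39 = 4.

4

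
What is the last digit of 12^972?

6

Powers of 2 mod 10 repeat with period 4: 2, 4, 8, 6.
972 leaves remainder 0 on division by 4, so 12^972 ends in 6.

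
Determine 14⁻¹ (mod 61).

14·48 = 672 = 11·61 + 1, so 14⁻¹ ≡ 48 (mod 61).

48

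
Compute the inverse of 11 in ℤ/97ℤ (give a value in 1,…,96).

11·53 = 583 = 6·97 + 1, so 11⁻¹ ≡ 53 (mod 97).

53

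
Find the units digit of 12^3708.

6

The units digit of 12^n cycles with period 4: 2, 4, 8, 6, …
3708 leaves remainder 0 on division by 4, so 12^3708 ends in 6.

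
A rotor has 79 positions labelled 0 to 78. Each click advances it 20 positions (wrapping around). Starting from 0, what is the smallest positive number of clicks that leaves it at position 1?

4

79 = 3·20 + 19
20 = 1·19 + 1
19 = 19·1 + 0
Back-substituting gives 20·4 ≡ 1 (mod 79).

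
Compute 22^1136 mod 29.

20

Successive squares of 22 mod 29: 22^1≡22, 22^2≡20, 22^4≡23, 22^8≡7, 22^16≡20, 22^32≡23, 22^64≡7, 22^128≡20, 22^256≡23, 22^512≡7, 22^1024≡20.
1136 = 16 + 32 + 64 + 1024, so 22^1136 ≡ 20·23·7·20 ≡ 20 (mod 29).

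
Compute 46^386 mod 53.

10

By repeated squaring mod 53: 46^1≡46, 46^2≡49, 46^4≡16, 46^8≡44, 46^16≡28, 46^32≡42, 46^64≡15, 46^128≡13, 46^256≡10.
Since 386 = 2 + 128 + 256 in binary, 46^386 ≡ 49·13·10 ≡ 10 (mod 53).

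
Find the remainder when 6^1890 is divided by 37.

36

Successive squares of 6 mod 37: 6^1≡6, 6^2≡36, 6^4≡1, 6^8≡1, 6^16≡1, 6^32≡1, 6^64≡1, 6^128≡1, 6^256≡1, 6^512≡1, 6^1024≡1.
Since 1890 = 2 + 32 + 64 + 256 + 512 + 1024 in binary, 6^1890 ≡ 36·1·1·1·1·1 ≡ 36 (mod 37).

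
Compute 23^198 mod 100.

Successive squares of 23 mod 100: 23^1≡23, 23^2≡29, 23^4≡41, 23^8≡81, 23^16≡61, 23^32≡21, 23^64≡41, 23^128≡81.
198 = 2 + 4 + 64 + 128, so 23^198 ≡ 29·41·41·81 ≡ 69 (mod 100).

69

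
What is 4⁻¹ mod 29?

22

4·22 = 88 = 3·29 + 1, so 4⁻¹ ≡ 22 (mod 29).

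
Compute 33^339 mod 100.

Square-and-reduce mod 100: 33^1≡33, 33^2≡89, 33^4≡21, 33^8≡41, 33^16≡81, 33^32≡61, 33^64≡21, 33^128≡41, 33^256≡81.
339 = 1 + 2 + 16 + 64 + 256, so 33^339 ≡ 33·89·81·21·81 ≡ 97 (mod 100).

97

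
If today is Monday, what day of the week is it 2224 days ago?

2224 − 317·7 = 5, so 2224 ≡ 5 (mod 7).
Monday − 5 days → Wednesday.

Wednesday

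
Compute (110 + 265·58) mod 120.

265·58 = 15370.
15370 = 128·120 + 10, so 15370 mod 120 = 10.
(110 + 10) mod 120 = 0.

0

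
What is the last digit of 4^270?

6

The units digit of 4^n cycles with period 2: 4, 6, …
270 leaves remainder 0 on division by 2, so 4^270 ends in 6.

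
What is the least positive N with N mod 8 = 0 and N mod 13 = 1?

40

x ≡ 0 (mod 8) gives x ∈ {0, 8, 16, 24, 32, 40}.
The first of these with x mod 13 = 1 is 40.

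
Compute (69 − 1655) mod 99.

97

1655 = 16·99 + 71, so 1655 mod 99 = 71.
(69 − 71) mod 99 = 97.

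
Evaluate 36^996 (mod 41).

37

By repeated squaring mod 41: 36^1≡36, 36^2≡25, 36^4≡10, 36^8≡18, 36^16≡37, 36^32≡16, 36^64≡10, 36^128≡18, 36^256≡37, 36^512≡16.
996 = 4 + 32 + 64 + 128 + 256 + 512, so 36^996 ≡ 10·16·10·18·37·16 ≡ 37 (mod 41).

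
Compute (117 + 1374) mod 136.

131

1374 = 10·136 + 14, so 1374 mod 136 = 14.
(117 + 14) mod 136 = 131.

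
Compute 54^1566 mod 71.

Successive squares of 54 mod 71: 54^1≡54, 54^2≡5, 54^4≡25, 54^8≡57, 54^16≡54, 54^32≡5, 54^64≡25, 54^128≡57, 54^256≡54, 54^512≡5, 54^1024≡25.
Since 1566 = 2 + 4 + 8 + 16 + 512 + 1024 in binary, 54^1566 ≡ 5·25·57·54·5·25 ≡ 54 (mod 71).

54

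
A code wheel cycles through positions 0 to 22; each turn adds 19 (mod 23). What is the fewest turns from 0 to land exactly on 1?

23 = 1·19 + 4
19 = 4·4 + 3
4 = 1·3 + 1
3 = 3·1 + 0
Back-substituting gives 19·17 ≡ 1 (mod 23).

17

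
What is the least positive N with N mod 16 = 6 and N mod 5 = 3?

38

Since 5·13 ≡ 1 (mod 16), take x = 3 + 5·((6−3)·13 mod 16) = 3 + 5·7 = 38.
Check: 38 mod 16 = 6, 38 mod 5 = 3.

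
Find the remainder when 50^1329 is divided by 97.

By repeated squaring mod 97: 50^1≡50, 50^2≡75, 50^4≡96, 50^8≡1, 50^16≡1, 50^32≡1, 50^64≡1, 50^128≡1, 50^256≡1, 50^512≡1, 50^1024≡1.
1329 = 1 + 16 + 32 + 256 + 1024, so 50^1329 ≡ 50·1·1·1·1 ≡ 50 (mod 97).

50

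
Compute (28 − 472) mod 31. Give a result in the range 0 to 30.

21

472 − 15·31 = 7, so 472 ≡ 7 (mod 31).
(28 − 7) mod 31 = 21.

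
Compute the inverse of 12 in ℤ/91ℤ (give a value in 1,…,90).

91 = 7·12 + 7
12 = 1·7 + 5
7 = 1·5 + 2
5 = 2·2 + 1
2 = 2·1 + 0
Back-substituting gives 12·38 ≡ 1 (mod 91).

38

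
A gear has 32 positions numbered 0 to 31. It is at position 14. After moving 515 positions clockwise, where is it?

17

515 = 16·32 + 3, so 515 mod 32 = 3.
(14 + 3) mod 32 = 17.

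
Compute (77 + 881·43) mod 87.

28

881·43 = 37883.
Dividing 37883 by 87 gives quotient 435 and remainder 38.
(77 + 38) mod 87 = 28.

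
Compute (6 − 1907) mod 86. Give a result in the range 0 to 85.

1907 − 22·86 = 15, so 1907 ≡ 15 (mod 86).
(6 − 15) mod 86 = 77.

77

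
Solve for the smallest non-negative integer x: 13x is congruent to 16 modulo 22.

8

13⁻¹ ≡ 17 (mod 22) because 13·17 = 221 = 10·22 + 1.
So x ≡ 17·16 = 272 ≡ 8 (mod 22).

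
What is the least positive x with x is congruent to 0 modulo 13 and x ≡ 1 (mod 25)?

26

x ≡ 0 (mod 13) gives x ∈ {0, 13, 26}.
The first of these with x mod 25 = 1 is 26.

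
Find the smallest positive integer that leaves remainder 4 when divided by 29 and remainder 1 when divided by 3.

4

x ≡ 1 (mod 3) gives x ∈ {1, 4}.
The first of these with x mod 29 = 4 is 4.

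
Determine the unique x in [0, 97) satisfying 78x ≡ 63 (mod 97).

12

The inverse of 78 mod 97 is 51 (since 78·51 = 3978 ≡ 1).
Multiplying both sides by 51: x ≡ 51·63 = 3213 ≡ 12 (mod 97).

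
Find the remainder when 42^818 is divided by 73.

38

Square-and-reduce mod 73: 42^1≡42, 42^2≡12, 42^4≡71, 42^8≡4, 42^16≡16, 42^32≡37, 42^64≡55, 42^128≡32, 42^256≡2, 42^512≡4.
818 = 2 + 16 + 32 + 256 + 512, so 42^818 ≡ 12·16·37·2·4 ≡ 38 (mod 73).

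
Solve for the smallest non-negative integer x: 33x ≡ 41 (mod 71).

12

The inverse of 33 mod 71 is 28 (since 33·28 = 924 ≡ 1).
So x ≡ 28·41 = 1148 ≡ 12 (mod 71).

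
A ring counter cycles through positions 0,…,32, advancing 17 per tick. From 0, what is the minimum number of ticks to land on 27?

21

The inverse of 17 mod 33 is 2 (since 17·2 = 34 ≡ 1).
Multiplying both sides by 2: x ≡ 2·27 = 54 ≡ 21 (mod 33).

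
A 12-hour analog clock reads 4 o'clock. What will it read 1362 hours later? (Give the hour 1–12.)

1362 mod 12 = 6 (since 113·12 = 1356).
4 + 6 → 10 on a 12-hour dial.

10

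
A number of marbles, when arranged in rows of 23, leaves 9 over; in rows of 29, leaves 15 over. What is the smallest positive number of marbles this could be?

653

Since 29·4 ≡ 1 (mod 23), take x = 15 + 29·((9−15)·4 mod 23) = 15 + 29·22 = 653.
Check: 653 mod 23 = 9, 653 mod 29 = 15.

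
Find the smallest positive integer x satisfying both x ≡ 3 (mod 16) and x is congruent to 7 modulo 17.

x ≡ 3 (mod 16) gives x ∈ {3, 19, 35, 51, 67, 83, 99, 115, …}.
The first of these with x mod 17 = 7 is 211.

211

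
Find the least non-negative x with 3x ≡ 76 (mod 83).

53

3⁻¹ ≡ 28 (mod 83) because 3·28 = 84 = 1·83 + 1.
Multiplying both sides by 28: x ≡ 28·76 = 2128 ≡ 53 (mod 83).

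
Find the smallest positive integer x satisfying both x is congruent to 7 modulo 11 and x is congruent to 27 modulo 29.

172

Since 29·8 ≡ 1 (mod 11), take x = 27 + 29·((7−27)·8 mod 11) = 27 + 29·5 = 172.
Check: 172 mod 11 = 7, 172 mod 29 = 27.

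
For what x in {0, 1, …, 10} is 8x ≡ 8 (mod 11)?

1

The inverse of 8 mod 11 is 7 (since 8·7 = 56 ≡ 1).
Multiplying both sides by 7: x ≡ 7·8 = 56 ≡ 1 (mod 11).
Check: 8·1 = 8 = 0·11 + 8.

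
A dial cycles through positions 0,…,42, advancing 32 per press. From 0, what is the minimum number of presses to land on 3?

The inverse of 32 mod 43 is 39 (since 32·39 = 1248 ≡ 1).
Multiplying both sides by 39: x ≡ 39·3 = 117 ≡ 31 (mod 43).
Check: 32·31 = 992 = 23·43 + 3.

31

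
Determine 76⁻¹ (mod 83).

71

76·71 = 5396 = 65·83 + 1, so 76⁻¹ ≡ 71 (mod 83).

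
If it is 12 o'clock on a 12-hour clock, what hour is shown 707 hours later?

11

707 mod 12 = 11 (since 58·12 = 696).
12 + 11 → 11 on a 12-hour dial.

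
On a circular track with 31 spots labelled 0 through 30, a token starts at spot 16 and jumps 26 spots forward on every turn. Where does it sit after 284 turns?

284·26 = 7384.
7384 = 238·31 + 6, so 7384 mod 31 = 6.
(16 + 6) mod 31 = 22.

22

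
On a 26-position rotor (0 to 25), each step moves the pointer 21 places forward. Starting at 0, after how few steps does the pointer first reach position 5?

The inverse of 21 mod 26 is 5 (since 21·5 = 105 ≡ 1).
So x ≡ 5·5 = 25 ≡ 25 (mod 26).

25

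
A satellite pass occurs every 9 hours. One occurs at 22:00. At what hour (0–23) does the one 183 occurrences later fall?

183·9 = 1647.
1647 mod 24 = 15 (since 68·24 = 1632).
(22 + 15) mod 24 = 13.

13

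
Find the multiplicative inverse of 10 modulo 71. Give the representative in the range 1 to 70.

71 = 7·10 + 1
10 = 10·1 + 0
Back-substituting gives 10·64 ≡ 1 (mod 71).

64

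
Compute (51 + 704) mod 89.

704 − 7·89 = 81, so 704 ≡ 81 (mod 89).
(51 + 81) mod 89 = 43.

43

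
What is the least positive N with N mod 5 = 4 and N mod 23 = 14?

14

Since 23·2 ≡ 1 (mod 5), take x = 14 + 23·((4−14)·2 mod 5) = 14 + 23·0 = 14.
Check: 14 mod 5 = 4, 14 mod 23 = 14.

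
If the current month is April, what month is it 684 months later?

April

684 mod 12 = 0 (since 57·12 = 684).
April + 0 months → April.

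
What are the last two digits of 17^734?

Square-and-reduce mod 100: 17^1≡17, 17^2≡89, 17^4≡21, 17^8≡41, 17^16≡81, 17^32≡61, 17^64≡21, 17^128≡41, 17^256≡81, 17^512≡61.
Since 734 = 2 + 4 + 8 + 16 + 64 + 128 + 512 in binary, 17^734 ≡ 89·21·41·81·21·41·61 ≡ 29 (mod 100).

29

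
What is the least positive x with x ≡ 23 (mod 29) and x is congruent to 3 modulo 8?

139

x ≡ 3 (mod 8) gives x ∈ {3, 11, 19, 27, 35, 43, 51, 59, …}.
The first of these with x mod 29 = 23 is 139.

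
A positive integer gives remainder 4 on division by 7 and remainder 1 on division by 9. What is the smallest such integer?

46

x ≡ 4 (mod 7) gives x ∈ {4, 11, 18, 25, 32, 39, 46}.
The first of these with x mod 9 = 1 is 46.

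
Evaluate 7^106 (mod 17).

Successive squares of 7 mod 17: 7^1≡7, 7^2≡15, 7^4≡4, 7^8≡16, 7^16≡1, 7^32≡1, 7^64≡1.
106 = 2 + 8 + 32 + 64, so 7^106 ≡ 15·16·1·1 ≡ 2 (mod 17).

2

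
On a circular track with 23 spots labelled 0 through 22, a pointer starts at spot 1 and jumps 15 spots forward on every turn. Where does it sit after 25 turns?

25·15 = 375.
375 − 16·23 = 7, so 375 ≡ 7 (mod 23).
(1 + 7) mod 23 = 8.

8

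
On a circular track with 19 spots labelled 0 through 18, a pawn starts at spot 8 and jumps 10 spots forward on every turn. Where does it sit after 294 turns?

294·10 = 2940.
Dividing 2940 by 19 gives quotient 154 and remainder 14.
(8 + 14) mod 19 = 3.

3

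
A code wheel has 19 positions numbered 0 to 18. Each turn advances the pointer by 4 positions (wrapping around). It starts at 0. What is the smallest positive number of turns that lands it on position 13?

8

4⁻¹ ≡ 5 (mod 19) because 4·5 = 20 = 1·19 + 1.
So x ≡ 5·13 = 65 ≡ 8 (mod 19).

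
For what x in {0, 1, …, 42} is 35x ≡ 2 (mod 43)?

32

The inverse of 35 mod 43 is 16 (since 35·16 = 560 ≡ 1).
Multiplying both sides by 16: x ≡ 16·2 = 32 ≡ 32 (mod 43).
Check: 35·32 = 1120 = 26·43 + 2.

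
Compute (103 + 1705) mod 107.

96

1705 mod 107 = 100 (since 15·107 = 1605).
(103 + 100) mod 107 = 96.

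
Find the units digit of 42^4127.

The units digit of 42^n cycles with period 4: 2, 4, 8, 6, …
4127 leaves remainder 3 on division by 4, so 42^4127 ends in 8.

8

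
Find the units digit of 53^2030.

Last digits of 3^n: 3, 9, 7, 1 (period 4).
2030 mod 4 = 2, so the last digit matches 3^2 = 9.

9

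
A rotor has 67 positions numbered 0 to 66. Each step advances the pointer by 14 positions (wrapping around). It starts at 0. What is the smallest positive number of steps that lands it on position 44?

51

14⁻¹ ≡ 24 (mod 67) because 14·24 = 336 = 5·67 + 1.
Multiplying both sides by 24: x ≡ 24·44 = 1056 ≡ 51 (mod 67).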